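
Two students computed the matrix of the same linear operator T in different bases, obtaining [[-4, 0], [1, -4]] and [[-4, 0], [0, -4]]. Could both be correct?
Both have characteristic polynomial (x + 4)^2, but the minimal polynomial of A is (x + 4)^2 while the minimal polynomial of B is x + 4. The minimal polynomial is a similarity invariant, so A and B are not similar.

No.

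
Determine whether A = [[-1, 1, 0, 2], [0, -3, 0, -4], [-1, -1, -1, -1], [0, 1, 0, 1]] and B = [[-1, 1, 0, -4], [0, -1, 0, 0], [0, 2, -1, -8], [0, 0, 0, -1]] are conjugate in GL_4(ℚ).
Both have characteristic polynomial (x + 1)^4 and minimal polynomial (x + 1)^2. But rank(A + I) = 2 for A while rank(B + I) = 1 for B, so the number of Jordan blocks at λ = -1 differs. A and B are not similar.

No.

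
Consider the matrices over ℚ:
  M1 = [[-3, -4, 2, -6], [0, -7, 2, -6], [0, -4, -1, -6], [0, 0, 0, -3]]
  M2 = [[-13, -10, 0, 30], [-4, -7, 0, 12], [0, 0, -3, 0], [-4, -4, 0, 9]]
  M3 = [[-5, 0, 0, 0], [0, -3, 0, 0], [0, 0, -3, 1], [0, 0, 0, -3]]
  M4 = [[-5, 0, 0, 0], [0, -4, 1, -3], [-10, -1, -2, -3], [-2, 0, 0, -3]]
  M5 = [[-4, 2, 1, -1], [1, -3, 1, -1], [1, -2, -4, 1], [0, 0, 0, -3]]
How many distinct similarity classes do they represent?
Characteristic polynomials: χ_{M1} = (x + 3)^3(x + 5), χ_{M2} = (x + 3)^3(x + 5), χ_{M3} = (x + 3)^3(x + 5), χ_{M4} = (x + 3)^3(x + 5), χ_{M5} = (x + 3)^3(x + 5).

{M1, M2}: invariant factors x + 3, x + 3, (x + 3)(x + 5).

{M3, M4, M5}: invariant factors x + 3, (x + 3)^2(x + 5).

Matrices are similar if and only if their invariant-factor lists agree; the partition into similarity classes is {M1, M2}, {M3, M4, M5}.

2 classes: {M1, M2}, {M3, M4, M5}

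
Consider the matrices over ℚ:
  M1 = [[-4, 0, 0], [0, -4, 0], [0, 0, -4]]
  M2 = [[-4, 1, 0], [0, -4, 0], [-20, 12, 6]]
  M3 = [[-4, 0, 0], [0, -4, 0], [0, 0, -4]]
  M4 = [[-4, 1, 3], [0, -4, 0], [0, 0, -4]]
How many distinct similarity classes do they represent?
Characteristic polynomials: χ_{M1} = (x + 4)^3, χ_{M2} = (x - 6)(x + 4)^2, χ_{M3} = (x + 4)^3, χ_{M4} = (x + 4)^3.

{M1, M3}: invariant factors x + 4, x + 4, x + 4.

{M2}: invariant factors (x - 6)(x + 4)^2.

{M4}: invariant factors x + 4, (x + 4)^2.

Matrices are similar if and only if their invariant-factor lists agree; the partition into similarity classes is {M1, M3}, {M2}, {M4}.

3 classes: {M1, M3}, {M2}, {M4}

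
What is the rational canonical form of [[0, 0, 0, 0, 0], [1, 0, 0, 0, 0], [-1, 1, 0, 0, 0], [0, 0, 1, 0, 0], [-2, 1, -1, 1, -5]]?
The invariant factors of A (the non-unit diagonal entries of the Smith normal form of xI - A over ℚ[x]) are x^4(x + 5), each dividing the next. The characteristic polynomial is their product, x^4(x + 5).

The rational canonical form is the block-diagonal matrix of companion matrices C(f_i):
R = [[0, 0, 0, 0, 0], [1, 0, 0, 0, 0], [0, 1, 0, 0, 0], [0, 0, 1, 0, 0], [0, 0, 0, 1, -5]].

R = [[0, 0, 0, 0, 0], [1, 0, 0, 0, 0], [0, 1, 0, 0, 0], [0, 0, 1, 0, 0], [0, 0, 0, 1, -5]]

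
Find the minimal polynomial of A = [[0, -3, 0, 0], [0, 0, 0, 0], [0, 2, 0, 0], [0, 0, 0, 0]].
The characteristic polynomial factors as x^4. The minimal polynomial is ∏(x - λ)^{k_λ} where k_λ is the size of the largest Jordan block at λ.

For λ = 0: rank(A) = 1, and the largest Jordan block has size 2 (the smallest k with rank(A^k) = rank(A^(k+1))).

So m_A(x) = x^2.

m_A(x) = x^2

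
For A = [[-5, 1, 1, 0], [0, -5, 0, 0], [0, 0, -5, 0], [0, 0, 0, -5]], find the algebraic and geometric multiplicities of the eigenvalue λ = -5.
The characteristic polynomial is (x + 5)^4, so the factor x + 5 appears with exponent 4: the algebraic multiplicity is 4.

rank(A + 5I) = 1, so the eigenspace has dimension 4 - 1 = 3: the geometric multiplicity is 3.

Since 3 < 4, A is not diagonalizable.

algebraic multiplicity 4, geometric multiplicity 3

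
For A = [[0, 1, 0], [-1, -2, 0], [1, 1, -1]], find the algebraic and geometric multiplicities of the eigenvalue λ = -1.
algebraic multiplicity 3, geometric multiplicity 2

The characteristic polynomial is (x + 1)^3, so the factor x + 1 appears with exponent 3: the algebraic multiplicity is 3.

rank(A + I) = 1, so the eigenspace has dimension 3 - 1 = 2: the geometric multiplicity is 2.

Since 2 < 3, A is not diagonalizable.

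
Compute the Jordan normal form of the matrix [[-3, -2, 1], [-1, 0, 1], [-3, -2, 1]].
The characteristic polynomial is det(xI - A) = x^2(x + 2), so the eigenvalues are -2 (algebraic multiplicity 1), 0 (algebraic multiplicity 2).

For λ = -2: algebraic multiplicity 1 gives one 1×1 block.

For λ = 0: rank(A) = 2, rank(A^2) = 1. The eigenspace has dimension 3 - 2 = 1, so there is 1 Jordan block; the rank sequence gives block sizes [2].

Assembling the blocks gives the Jordan form J above.

J = [[-2, 0, 0], [0, 0, 1], [0, 0, 0]]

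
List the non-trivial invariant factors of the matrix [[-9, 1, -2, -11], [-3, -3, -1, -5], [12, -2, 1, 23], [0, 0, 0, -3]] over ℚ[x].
(x + 3)^2(x + 4)^2

The Jordan structure of A has elementary divisors (x + 4)^2, (x + 3)^2. Arranging the block sizes at each eigenvalue in decreasing order and taking row products gives the invariant factors.

Invariant factors (smallest first, each dividing the next): (x + 3)^2(x + 4)^2.

Check: the last factor (x + 3)^2(x + 4)^2 is the minimal polynomial, and the product (x + 3)^2(x + 4)^2 is the characteristic polynomial.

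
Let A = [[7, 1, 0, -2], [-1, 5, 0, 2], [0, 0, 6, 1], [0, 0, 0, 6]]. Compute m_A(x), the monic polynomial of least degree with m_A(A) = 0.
The characteristic polynomial factors as (x - 6)^4. The minimal polynomial is ∏(x - λ)^{k_λ} where k_λ is the size of the largest Jordan block at λ.

For λ = 6: rank(A - 6I) = 2, and the largest Jordan block has size 2 (the smallest k with rank((A - 6I)^k) = rank((A - 6I)^(k+1))).

So m_A(x) = (x - 6)^2.

m_A(x) = (x - 6)^2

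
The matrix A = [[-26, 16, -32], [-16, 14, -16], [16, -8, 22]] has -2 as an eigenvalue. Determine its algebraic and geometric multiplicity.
algebraic multiplicity 1, geometric multiplicity 1

The characteristic polynomial is (x - 6)^2(x + 2), so the factor x + 2 appears with exponent 1: the algebraic multiplicity is 1.

rank(A + 2I) = 2, so the eigenspace has dimension 3 - 2 = 1: the geometric multiplicity is 1.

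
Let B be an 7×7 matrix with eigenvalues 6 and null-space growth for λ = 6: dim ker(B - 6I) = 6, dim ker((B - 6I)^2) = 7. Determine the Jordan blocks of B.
λ = 6: successive nullity increments [6, 1] count blocks of size ≥ k; block sizes are [2, 1, 1, 1, 1, 1].

Jordan blocks: (6, 2), (6, 1), (6, 1), (6, 1), (6, 1), (6, 1)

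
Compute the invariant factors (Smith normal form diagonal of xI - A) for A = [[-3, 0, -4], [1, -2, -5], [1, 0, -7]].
The Jordan structure of A has elementary divisors (x + 5)^2, (x + 2). Arranging the block sizes at each eigenvalue in decreasing order and taking row products gives the invariant factors.

Invariant factors (smallest first, each dividing the next): (x + 2)(x + 5)^2.

Check: the last factor (x + 2)(x + 5)^2 is the minimal polynomial, and the product (x + 2)(x + 5)^2 is the characteristic polynomial.

(x + 2)(x + 5)^2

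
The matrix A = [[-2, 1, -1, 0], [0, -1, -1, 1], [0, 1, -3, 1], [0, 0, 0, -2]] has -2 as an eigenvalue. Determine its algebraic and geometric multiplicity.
The characteristic polynomial is (x + 2)^4, so the factor x + 2 appears with exponent 4: the algebraic multiplicity is 4.

rank(A + 2I) = 2, so the eigenspace has dimension 4 - 2 = 2: the geometric multiplicity is 2.

Since 2 < 4, A is not diagonalizable.

algebraic multiplicity 4, geometric multiplicity 2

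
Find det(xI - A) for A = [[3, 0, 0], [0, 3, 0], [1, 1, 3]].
xI - A = [[x - 3, 0, 0], [0, x - 3, 0], [-1, -1, x - 3]].

Expanding det(xI - A) along the first row:
det(xI - A) = + (x - 3)·det([[x - 3, 0], [-1, x - 3]]) - (0)·det([[0, 0], [-1, x - 3]]) + (0)·det([[0, x - 3], [-1, -1]]).

Evaluating gives χ_A(x) = x^3 - 9x^2 + 27x - 27 = (x - 3)^3.

χ_A(x) = (x - 3)^3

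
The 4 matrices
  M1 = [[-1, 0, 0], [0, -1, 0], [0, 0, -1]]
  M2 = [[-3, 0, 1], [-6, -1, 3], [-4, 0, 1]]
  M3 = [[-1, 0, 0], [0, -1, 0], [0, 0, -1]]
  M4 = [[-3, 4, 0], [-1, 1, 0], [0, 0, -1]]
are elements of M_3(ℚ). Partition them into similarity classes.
Characteristic polynomials: χ_{M1} = (x + 1)^3, χ_{M2} = (x + 1)^3, χ_{M3} = (x + 1)^3, χ_{M4} = (x + 1)^3.

{M1, M3}: invariant factors x + 1, x + 1, x + 1.

{M2, M4}: invariant factors x + 1, (x + 1)^2.

Matrices are similar if and only if their invariant-factor lists agree; the partition into similarity classes is {M1, M3}, {M2, M4}.

2 classes: {M1, M3}, {M2, M4}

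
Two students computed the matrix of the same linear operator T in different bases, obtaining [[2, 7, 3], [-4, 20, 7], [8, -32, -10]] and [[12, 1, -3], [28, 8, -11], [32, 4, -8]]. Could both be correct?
Yes.

Two matrices over a field are similar if and only if they have the same invariant factors.

Both A and B have characteristic polynomial (x - 4)^3 and minimal polynomial (x - 4)^3. Computing further, both have invariant factors (x - 4)^3. Hence A and B are similar.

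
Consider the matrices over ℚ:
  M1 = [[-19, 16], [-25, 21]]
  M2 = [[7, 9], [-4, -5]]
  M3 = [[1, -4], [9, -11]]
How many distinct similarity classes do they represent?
Characteristic polynomials: χ_{M1} = (x - 1)^2, χ_{M2} = (x - 1)^2, χ_{M3} = (x + 5)^2.

{M1, M2}: invariant factors (x - 1)^2.

{M3}: invariant factors (x + 5)^2.

Matrices are similar if and only if their invariant-factor lists agree; the partition into similarity classes is {M1, M2}, {M3}.

2 classes: {M1, M2}, {M3}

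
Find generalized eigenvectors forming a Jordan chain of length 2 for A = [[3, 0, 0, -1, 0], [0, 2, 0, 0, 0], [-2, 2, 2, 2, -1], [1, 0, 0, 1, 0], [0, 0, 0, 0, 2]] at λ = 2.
We seek v_1 ∈ ker((A - 2I)^2) \ ker(A - 2I), then set v_{i+1} = (A - 2I) v_i.

One such chain is v_1 = [[-1, 1, 0, -2, 0]]^T, v_2 = [[1, 0, 0, 1, 0]]^T. Check: (A - 2I) v_2 = [[0, 0, 0, 0, 0]]^T = 0.

v_1 = [[-1, 1, 0, -2, 0]]^T, v_2 = [[1, 0, 0, 1, 0]]^T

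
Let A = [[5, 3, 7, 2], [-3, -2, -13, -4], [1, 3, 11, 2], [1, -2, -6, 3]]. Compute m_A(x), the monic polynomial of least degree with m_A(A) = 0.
The characteristic polynomial factors as (x - 5)(x - 4)^3. The minimal polynomial is ∏(x - λ)^{k_λ} where k_λ is the size of the largest Jordan block at λ.

For λ = 4: rank(A - 4I) = 3, and the largest Jordan block has size 3 (the smallest k with rank((A - 4I)^k) = rank((A - 4I)^(k+1))).
For λ = 5: rank(A - 5I) = 3, and the largest Jordan block has size 1 (the smallest k with rank((A - 5I)^k) = rank((A - 5I)^(k+1))).

So m_A(x) = (x - 5)(x - 4)^3.

m_A(x) = (x - 5)(x - 4)^3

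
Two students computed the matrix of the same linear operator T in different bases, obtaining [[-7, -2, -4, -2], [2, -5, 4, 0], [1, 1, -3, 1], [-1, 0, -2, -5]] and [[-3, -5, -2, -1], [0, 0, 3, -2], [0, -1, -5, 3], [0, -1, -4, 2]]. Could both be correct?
No.

trace(A) = -20 but trace(B) = -6. The trace is a similarity invariant, so A and B are not similar.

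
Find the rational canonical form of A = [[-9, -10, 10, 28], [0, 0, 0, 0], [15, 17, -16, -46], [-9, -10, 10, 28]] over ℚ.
R = [[0, 0, 0, 0], [0, 0, 0, 0], [0, 1, 0, -6], [0, 0, 1, 3]]

The invariant factors of A (the non-unit diagonal entries of the Smith normal form of xI - A over ℚ[x]) are x, x(x^2 - 3x + 6), each dividing the next. The characteristic polynomial is their product, x^2(x^2 - 3x + 6).

The rational canonical form is the block-diagonal matrix of companion matrices C(f_i):
R = [[0, 0, 0, 0], [0, 0, 0, 0], [0, 1, 0, -6], [0, 0, 1, 3]].

Note the characteristic polynomial does not split into linear factors over ℚ, so A has no Jordan form over ℚ; the rational canonical form exists over any field.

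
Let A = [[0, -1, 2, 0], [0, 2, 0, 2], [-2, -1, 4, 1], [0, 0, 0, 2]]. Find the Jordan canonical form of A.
The characteristic polynomial is det(xI - A) = (x - 2)^4, so the eigenvalues are 2 (algebraic multiplicity 4).

For λ = 2: rank(A - 2I) = 2, rank((A - 2I)^2) = 0. The eigenspace has dimension 4 - 2 = 2, so there are 2 Jordan blocks; the rank sequence gives block sizes [2, 2].

Assembling the blocks gives the Jordan form J above.

J = [[2, 1, 0, 0], [0, 2, 0, 0], [0, 0, 2, 1], [0, 0, 0, 2]]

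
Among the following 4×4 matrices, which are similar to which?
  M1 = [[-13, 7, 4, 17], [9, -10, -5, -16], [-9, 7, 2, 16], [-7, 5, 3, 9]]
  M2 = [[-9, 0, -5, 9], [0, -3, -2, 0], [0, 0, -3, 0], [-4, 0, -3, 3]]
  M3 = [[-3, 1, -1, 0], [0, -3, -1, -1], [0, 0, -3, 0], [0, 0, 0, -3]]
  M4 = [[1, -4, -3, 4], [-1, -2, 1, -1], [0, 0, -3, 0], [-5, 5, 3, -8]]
1 class: {M1, M2, M3, M4}

Characteristic polynomials: χ_{M1} = (x + 3)^4, χ_{M2} = (x + 3)^4, χ_{M3} = (x + 3)^4, χ_{M4} = (x + 3)^4.

{M1, M2, M3, M4}: invariant factors x + 3, (x + 3)^3.

Matrices are similar if and only if their invariant-factor lists agree; the partition into similarity classes is {M1, M2, M3, M4}.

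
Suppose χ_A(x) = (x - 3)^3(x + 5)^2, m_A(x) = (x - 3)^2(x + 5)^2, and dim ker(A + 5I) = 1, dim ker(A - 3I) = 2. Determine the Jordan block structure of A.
Jordan blocks: (-5, 2), (3, 2), (3, 1)

λ = -5: algebraic multiplicity 2 (exponent in χ_A), largest block size 2 (exponent in m_A), 1 block (geometric multiplicity). This forces block sizes [2].
λ = 3: algebraic multiplicity 3 (exponent in χ_A), largest block size 2 (exponent in m_A), 2 blocks (geometric multiplicity). These force block sizes [2, 1].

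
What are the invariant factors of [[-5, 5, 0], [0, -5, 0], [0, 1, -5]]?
The Jordan structure of A has elementary divisors (x + 5)^2, (x + 5). Arranging the block sizes at each eigenvalue in decreasing order and taking row products gives the invariant factors.

Invariant factors (smallest first, each dividing the next): x + 5, (x + 5)^2.

Check: the last factor (x + 5)^2 is the minimal polynomial, and the product (x + 5)^3 is the characteristic polynomial.

x + 5, (x + 5)^2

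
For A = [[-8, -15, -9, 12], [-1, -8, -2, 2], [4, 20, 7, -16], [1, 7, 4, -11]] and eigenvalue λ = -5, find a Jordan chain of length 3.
v_1 = [[-1, -2, 1, -2]]^T, v_2 = [[0, 1, 0, 1]]^T, v_3 = [[-3, -1, 4, 1]]^T

We seek v_1 ∈ ker((A + 5I)^3) \ ker((A + 5I)^2), then set v_{i+1} = (A + 5I) v_i.

One such chain is v_1 = [[-1, -2, 1, -2]]^T, v_2 = [[0, 1, 0, 1]]^T, v_3 = [[-3, -1, 4, 1]]^T. Check: (A + 5I) v_3 = [[0, 0, 0, 0]]^T = 0.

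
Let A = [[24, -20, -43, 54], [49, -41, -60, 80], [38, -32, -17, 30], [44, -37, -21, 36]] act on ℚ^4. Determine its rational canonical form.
R = [[0, 0, 0, 0], [1, 0, 0, 6], [0, 1, 0, 11], [0, 0, 1, 2]]

The invariant factors of A (the non-unit diagonal entries of the Smith normal form of xI - A over ℚ[x]) are x(x + 2)(x^2 - 4x - 3), each dividing the next. The characteristic polynomial is their product, x(x + 2)(x^2 - 4x - 3).

The rational canonical form is the block-diagonal matrix of companion matrices C(f_i):
R = [[0, 0, 0, 0], [1, 0, 0, 6], [0, 1, 0, 11], [0, 0, 1, 2]].

Note the characteristic polynomial does not split into linear factors over ℚ, so A has no Jordan form over ℚ; the rational canonical form exists over any field.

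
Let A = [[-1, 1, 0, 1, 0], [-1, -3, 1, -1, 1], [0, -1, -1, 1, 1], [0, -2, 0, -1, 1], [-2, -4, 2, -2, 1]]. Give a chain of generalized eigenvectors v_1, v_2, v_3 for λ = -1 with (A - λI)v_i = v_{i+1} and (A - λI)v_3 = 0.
v_1 = [[0, 0, 1, 0, 0]]^T, v_2 = [[0, 1, 0, 0, 2]]^T, v_3 = [[1, 0, 1, 0, 0]]^T

We seek v_1 ∈ ker((A + I)^3) \ ker((A + I)^2), then set v_{i+1} = (A + I) v_i.

One such chain is v_1 = [[0, 0, 1, 0, 0]]^T, v_2 = [[0, 1, 0, 0, 2]]^T, v_3 = [[1, 0, 1, 0, 0]]^T. Check: (A + I) v_3 = [[0, 0, 0, 0, 0]]^T = 0.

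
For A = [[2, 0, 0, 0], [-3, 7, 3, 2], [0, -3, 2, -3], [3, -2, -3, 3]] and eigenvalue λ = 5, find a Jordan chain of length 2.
v_1 = [[0, 0, -1, 1]]^T, v_2 = [[0, -1, 0, 1]]^T

We seek v_1 ∈ ker((A - 5I)^2) \ ker(A - 5I), then set v_{i+1} = (A - 5I) v_i.

One such chain is v_1 = [[0, 0, -1, 1]]^T, v_2 = [[0, -1, 0, 1]]^T. Check: (A - 5I) v_2 = [[0, 0, 0, 0]]^T = 0.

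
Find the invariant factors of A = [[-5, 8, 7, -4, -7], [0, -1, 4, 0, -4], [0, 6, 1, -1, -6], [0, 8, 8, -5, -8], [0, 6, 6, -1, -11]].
(x + 5)^2, (x + 1)(x + 5)^2

The Jordan structure of A has elementary divisors (x + 5)^2, (x + 5)^2, (x + 1). Arranging the block sizes at each eigenvalue in decreasing order and taking row products gives the invariant factors.

Invariant factors (smallest first, each dividing the next): (x + 5)^2, (x + 1)(x + 5)^2.

Check: the last factor (x + 1)(x + 5)^2 is the minimal polynomial, and the product (x + 1)(x + 5)^4 is the characteristic polynomial.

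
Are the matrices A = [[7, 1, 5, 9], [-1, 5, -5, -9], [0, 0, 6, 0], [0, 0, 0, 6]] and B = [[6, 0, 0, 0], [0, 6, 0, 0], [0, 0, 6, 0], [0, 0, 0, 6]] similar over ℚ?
No.

Both have characteristic polynomial (x - 6)^4, but the minimal polynomial of A is (x - 6)^2 while the minimal polynomial of B is x - 6. The minimal polynomial is a similarity invariant, so A and B are not similar.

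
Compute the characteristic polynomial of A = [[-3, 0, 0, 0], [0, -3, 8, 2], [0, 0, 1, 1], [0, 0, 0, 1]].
xI - A = [[x + 3, 0, 0, 0], [0, x + 3, -8, -2], [0, 0, x - 1, -1], [0, 0, 0, x - 1]].

Expanding det(xI - A) along the first row:
det(xI - A) = + (x + 3)·det([[x + 3, -8, -2], [0, x - 1, -1], [0, 0, x - 1]]) - (0)·det([[0, -8, -2], [0, x - 1, -1], [0, 0, x - 1]]) + (0)·det([[0, x + 3, -2], [0, 0, -1], [0, 0, x - 1]]) - (0)·det([[0, x + 3, -8], [0, 0, x - 1], [0, 0, 0]]).

Evaluating gives χ_A(x) = x^4 + 4x^3 - 2x^2 - 12x + 9 = (x - 1)^2(x + 3)^2.

χ_A(x) = (x - 1)^2(x + 3)^2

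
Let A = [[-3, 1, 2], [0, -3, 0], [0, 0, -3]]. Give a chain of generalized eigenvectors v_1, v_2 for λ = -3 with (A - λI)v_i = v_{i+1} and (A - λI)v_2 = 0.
We seek v_1 ∈ ker((A + 3I)^2) \ ker(A + 3I), then set v_{i+1} = (A + 3I) v_i.

One such chain is v_1 = [[0, -3, 2]]^T, v_2 = [[1, 0, 0]]^T. Check: (A + 3I) v_2 = [[0, 0, 0]]^T = 0.

v_1 = [[0, -3, 2]]^T, v_2 = [[1, 0, 0]]^T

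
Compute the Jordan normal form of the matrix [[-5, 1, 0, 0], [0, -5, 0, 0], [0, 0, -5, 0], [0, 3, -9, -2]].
J = [[-5, 1, 0, 0], [0, -5, 0, 0], [0, 0, -5, 0], [0, 0, 0, -2]]

The characteristic polynomial is det(xI - A) = (x + 2)(x + 5)^3, so the eigenvalues are -5 (algebraic multiplicity 3), -2 (algebraic multiplicity 1).

For λ = -5: rank(A + 5I) = 2, rank((A + 5I)^2) = 1. The eigenspace has dimension 4 - 2 = 2, so there are 2 Jordan blocks; the rank sequence gives block sizes [2, 1].

For λ = -2: algebraic multiplicity 1 gives one 1×1 block.

Assembling the blocks gives the Jordan form J above.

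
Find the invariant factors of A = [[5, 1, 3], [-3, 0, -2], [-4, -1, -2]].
The Jordan structure of A has elementary divisors (x - 1)^3. Arranging the block sizes at each eigenvalue in decreasing order and taking row products gives the invariant factors.

Invariant factors (smallest first, each dividing the next): (x - 1)^3.

Check: the last factor (x - 1)^3 is the minimal polynomial, and the product (x - 1)^3 is the characteristic polynomial.

(x - 1)^3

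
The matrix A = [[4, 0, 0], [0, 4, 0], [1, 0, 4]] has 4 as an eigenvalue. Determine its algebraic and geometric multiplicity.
algebraic multiplicity 3, geometric multiplicity 2

The characteristic polynomial is (x - 4)^3, so the factor x - 4 appears with exponent 3: the algebraic multiplicity is 3.

rank(A - 4I) = 1, so the eigenspace has dimension 3 - 1 = 2: the geometric multiplicity is 2.

Since 2 < 3, A is not diagonalizable.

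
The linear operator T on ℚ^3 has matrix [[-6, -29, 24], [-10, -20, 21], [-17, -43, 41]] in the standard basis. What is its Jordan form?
The characteristic polynomial is det(xI - A) = (x - 5)^3, so the eigenvalues are 5 (algebraic multiplicity 3).

For λ = 5: rank(A - 5I) = 2, rank((A - 5I)^2) = 1, rank((A - 5I)^3) = 0. The eigenspace has dimension 3 - 2 = 1, so there is 1 Jordan block; the rank sequence gives block sizes [3].

Assembling the blocks gives the Jordan form J above.

J = [[5, 1, 0], [0, 5, 1], [0, 0, 5]]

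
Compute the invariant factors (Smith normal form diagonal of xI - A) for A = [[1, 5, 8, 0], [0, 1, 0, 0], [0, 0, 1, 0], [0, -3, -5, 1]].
(x - 1)^2, (x - 1)^2

The Jordan structure of A has elementary divisors (x - 1)^2, (x - 1)^2. Arranging the block sizes at each eigenvalue in decreasing order and taking row products gives the invariant factors.

Invariant factors (smallest first, each dividing the next): (x - 1)^2, (x - 1)^2.

Check: the last factor (x - 1)^2 is the minimal polynomial, and the product (x - 1)^4 is the characteristic polynomial.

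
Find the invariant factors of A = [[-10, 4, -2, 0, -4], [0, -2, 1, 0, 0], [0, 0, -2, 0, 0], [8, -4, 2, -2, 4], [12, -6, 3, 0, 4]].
The Jordan structure of A has elementary divisors (x + 4), (x + 2)^2, (x + 2), (x + 2). Arranging the block sizes at each eigenvalue in decreasing order and taking row products gives the invariant factors.

Invariant factors (smallest first, each dividing the next): x + 2, x + 2, (x + 2)^2(x + 4).

Check: the last factor (x + 2)^2(x + 4) is the minimal polynomial, and the product (x + 2)^4(x + 4) is the characteristic polynomial.

x + 2, x + 2, (x + 2)^2(x + 4)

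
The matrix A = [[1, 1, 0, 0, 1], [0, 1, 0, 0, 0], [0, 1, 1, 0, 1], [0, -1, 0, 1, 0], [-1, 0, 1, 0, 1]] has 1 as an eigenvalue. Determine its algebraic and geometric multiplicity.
algebraic multiplicity 5, geometric multiplicity 2

The characteristic polynomial is (x - 1)^5, so the factor x - 1 appears with exponent 5: the algebraic multiplicity is 5.

rank(A - I) = 3, so the eigenspace has dimension 5 - 3 = 2: the geometric multiplicity is 2.

Since 2 < 5, A is not diagonalizable.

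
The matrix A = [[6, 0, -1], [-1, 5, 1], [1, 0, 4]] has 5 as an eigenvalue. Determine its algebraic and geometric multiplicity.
The characteristic polynomial is (x - 5)^3, so the factor x - 5 appears with exponent 3: the algebraic multiplicity is 3.

rank(A - 5I) = 1, so the eigenspace has dimension 3 - 1 = 2: the geometric multiplicity is 2.

Since 2 < 3, A is not diagonalizable.

algebraic multiplicity 3, geometric multiplicity 2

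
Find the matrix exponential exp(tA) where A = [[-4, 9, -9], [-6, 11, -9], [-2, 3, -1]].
e^{tA} = [[(1 - 6*t)*e^{2*t}, 9*t*e^{2*t}, -9*t*e^{2*t}], [-6*t*e^{2*t}, (9*t + 1)*e^{2*t}, -9*t*e^{2*t}], [-2*t*e^{2*t}, 3*t*e^{2*t}, (1 - 3*t)*e^{2*t}]]

A has Jordan form J = [[2, 1, 0], [0, 2, 0], [0, 0, 2]] with A = PJP^{-1}, so e^{tA} = P e^{tJ} P^{-1}.

For a Jordan block J_k(λ), e^{tJ_k(λ)} = e^{λt} · (I + tN + t^2 N^2/2! + ... + t^{k-1} N^{k-1}/(k-1)!) where N is the nilpotent superdiagonal part.

Assembling the blocks and conjugating back gives the entries of e^{tA} as shown above.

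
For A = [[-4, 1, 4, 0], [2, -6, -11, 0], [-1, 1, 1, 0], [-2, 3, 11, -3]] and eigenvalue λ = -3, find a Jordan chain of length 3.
We seek v_1 ∈ ker((A + 3I)^3) \ ker((A + 3I)^2), then set v_{i+1} = (A + 3I) v_i.

One such chain is v_1 = [[0, -2, 1, 2]]^T, v_2 = [[2, -5, 2, 5]]^T, v_3 = [[1, -3, 1, 3]]^T. Check: (A + 3I) v_3 = [[0, 0, 0, 0]]^T = 0.

v_1 = [[0, -2, 1, 2]]^T, v_2 = [[2, -5, 2, 5]]^T, v_3 = [[1, -3, 1, 3]]^T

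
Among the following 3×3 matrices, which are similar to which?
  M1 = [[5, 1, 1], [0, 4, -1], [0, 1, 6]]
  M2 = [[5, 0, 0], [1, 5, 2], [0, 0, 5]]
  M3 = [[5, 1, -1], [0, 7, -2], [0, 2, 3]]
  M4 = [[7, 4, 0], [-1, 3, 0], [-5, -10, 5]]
1 class: {M1, M2, M3, M4}

Characteristic polynomials: χ_{M1} = (x - 5)^3, χ_{M2} = (x - 5)^3, χ_{M3} = (x - 5)^3, χ_{M4} = (x - 5)^3.

{M1, M2, M3, M4}: invariant factors x - 5, (x - 5)^2.

Matrices are similar if and only if their invariant-factor lists agree; the partition into similarity classes is {M1, M2, M3, M4}.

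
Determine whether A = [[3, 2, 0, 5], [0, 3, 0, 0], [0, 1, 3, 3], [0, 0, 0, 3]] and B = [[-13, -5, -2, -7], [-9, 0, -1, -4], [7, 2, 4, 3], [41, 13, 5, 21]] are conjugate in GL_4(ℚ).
Yes.

Two matrices over a field are similar if and only if they have the same invariant factors.

Both A and B have characteristic polynomial (x - 3)^4 and minimal polynomial (x - 3)^2. Computing further, both have invariant factors (x - 3)^2, (x - 3)^2. Hence A and B are similar.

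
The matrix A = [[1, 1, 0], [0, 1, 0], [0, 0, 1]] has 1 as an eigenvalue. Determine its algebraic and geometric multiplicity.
algebraic multiplicity 3, geometric multiplicity 2

The characteristic polynomial is (x - 1)^3, so the factor x - 1 appears with exponent 3: the algebraic multiplicity is 3.

rank(A - I) = 1, so the eigenspace has dimension 3 - 1 = 2: the geometric multiplicity is 2.

Since 2 < 3, A is not diagonalizable.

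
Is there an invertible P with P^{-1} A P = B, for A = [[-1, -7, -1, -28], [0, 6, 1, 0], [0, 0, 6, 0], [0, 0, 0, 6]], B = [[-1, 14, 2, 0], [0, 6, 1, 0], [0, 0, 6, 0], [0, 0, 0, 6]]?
Two matrices over a field are similar if and only if they have the same invariant factors.

Both A and B have characteristic polynomial (x - 6)^3(x + 1) and minimal polynomial (x - 6)^2(x + 1). Computing further, both have invariant factors x - 6, (x - 6)^2(x + 1). Hence A and B are similar.

Yes.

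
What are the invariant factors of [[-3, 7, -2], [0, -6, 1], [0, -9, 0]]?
The Jordan structure of A has elementary divisors (x + 3)^3. Arranging the block sizes at each eigenvalue in decreasing order and taking row products gives the invariant factors.

Invariant factors (smallest first, each dividing the next): (x + 3)^3.

Check: the last factor (x + 3)^3 is the minimal polynomial, and the product (x + 3)^3 is the characteristic polynomial.

(x + 3)^3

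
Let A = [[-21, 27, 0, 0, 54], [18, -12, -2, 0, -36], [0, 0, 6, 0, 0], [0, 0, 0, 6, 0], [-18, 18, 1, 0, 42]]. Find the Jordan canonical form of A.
J = [[-3, 0, 0, 0, 0], [0, 6, 1, 0, 0], [0, 0, 6, 0, 0], [0, 0, 0, 6, 0], [0, 0, 0, 0, 6]]

The characteristic polynomial is det(xI - A) = (x - 6)^4(x + 3), so the eigenvalues are -3 (algebraic multiplicity 1), 6 (algebraic multiplicity 4).

For λ = -3: algebraic multiplicity 1 gives one 1×1 block.

For λ = 6: rank(A - 6I) = 2, rank((A - 6I)^2) = 1. The eigenspace has dimension 5 - 2 = 3, so there are 3 Jordan blocks; the rank sequence gives block sizes [2, 1, 1].

Assembling the blocks gives the Jordan form J above.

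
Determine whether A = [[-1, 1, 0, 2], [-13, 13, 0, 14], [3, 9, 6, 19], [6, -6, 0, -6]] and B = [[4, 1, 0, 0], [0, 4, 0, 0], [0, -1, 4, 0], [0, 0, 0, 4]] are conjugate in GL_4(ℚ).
No.

trace(A) = 12 but trace(B) = 16. The trace is a similarity invariant, so A and B are not similar.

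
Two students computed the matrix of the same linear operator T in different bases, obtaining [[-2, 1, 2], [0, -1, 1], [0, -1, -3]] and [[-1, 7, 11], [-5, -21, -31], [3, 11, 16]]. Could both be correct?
Two matrices over a field are similar if and only if they have the same invariant factors.

Both A and B have characteristic polynomial (x + 2)^3 and minimal polynomial (x + 2)^3. Computing further, both have invariant factors (x + 2)^3. Hence A and B are similar.

Yes.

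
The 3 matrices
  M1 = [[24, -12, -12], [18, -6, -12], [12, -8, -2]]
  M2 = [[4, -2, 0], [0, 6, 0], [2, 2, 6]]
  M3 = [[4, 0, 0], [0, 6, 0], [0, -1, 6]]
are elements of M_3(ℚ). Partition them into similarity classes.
Characteristic polynomials: χ_{M1} = (x - 6)^2(x - 4), χ_{M2} = (x - 6)^2(x - 4), χ_{M3} = (x - 6)^2(x - 4).

{M1, M2}: invariant factors x - 6, (x - 6)(x - 4).

{M3}: invariant factors (x - 6)^2(x - 4).

Matrices are similar if and only if their invariant-factor lists agree; the partition into similarity classes is {M1, M2}, {M3}.

2 classes: {M1, M2}, {M3}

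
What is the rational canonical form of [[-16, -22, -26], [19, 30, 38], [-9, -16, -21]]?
The invariant factors of A (the non-unit diagonal entries of the Smith normal form of xI - A over ℚ[x]) are (x + 3)(x^2 + 4x + 6), each dividing the next. The characteristic polynomial is their product, (x + 3)(x^2 + 4x + 6).

The rational canonical form is the block-diagonal matrix of companion matrices C(f_i):
R = [[0, 0, -18], [1, 0, -18], [0, 1, -7]].

Note the characteristic polynomial does not split into linear factors over ℚ, so A has no Jordan form over ℚ; the rational canonical form exists over any field.

R = [[0, 0, -18], [1, 0, -18], [0, 1, -7]]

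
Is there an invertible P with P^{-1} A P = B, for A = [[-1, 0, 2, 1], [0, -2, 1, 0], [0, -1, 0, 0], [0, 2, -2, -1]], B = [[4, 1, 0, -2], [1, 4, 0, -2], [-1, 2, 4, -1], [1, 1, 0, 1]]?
trace(A) = -4 but trace(B) = 13. The trace is a similarity invariant, so A and B are not similar.

No.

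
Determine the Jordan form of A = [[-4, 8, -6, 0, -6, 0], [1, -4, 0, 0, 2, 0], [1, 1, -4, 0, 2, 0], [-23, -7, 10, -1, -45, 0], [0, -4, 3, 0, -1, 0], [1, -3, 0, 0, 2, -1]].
The characteristic polynomial is det(xI - A) = (x + 1)^3(x + 4)^3, so the eigenvalues are -4 (algebraic multiplicity 3), -1 (algebraic multiplicity 3).

For λ = -4: rank(A + 4I) = 5, rank((A + 4I)^2) = 4, rank((A + 4I)^3) = 3. The eigenspace has dimension 6 - 5 = 1, so there is 1 Jordan block; the rank sequence gives block sizes [3].

For λ = -1: rank(A + I) = 4, rank((A + I)^2) = 3. The eigenspace has dimension 6 - 4 = 2, so there are 2 Jordan blocks; the rank sequence gives block sizes [2, 1].

Assembling the blocks gives the Jordan form J above.

J = [[-4, 1, 0, 0, 0, 0], [0, -4, 1, 0, 0, 0], [0, 0, -4, 0, 0, 0], [0, 0, 0, -1, 1, 0], [0, 0, 0, 0, -1, 0], [0, 0, 0, 0, 0, -1]]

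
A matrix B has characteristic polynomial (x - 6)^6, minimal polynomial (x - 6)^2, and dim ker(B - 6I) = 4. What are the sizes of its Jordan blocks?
Jordan blocks: (6, 2), (6, 2), (6, 1), (6, 1)

λ = 6: algebraic multiplicity 6 (exponent in χ_B), largest block size 2 (exponent in m_B), 4 blocks (geometric multiplicity). These force block sizes [2, 2, 1, 1].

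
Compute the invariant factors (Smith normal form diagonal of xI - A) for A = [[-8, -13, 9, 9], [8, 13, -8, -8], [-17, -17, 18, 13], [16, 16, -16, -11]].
x - 5, (x - 5)(x - 1)^2

The Jordan structure of A has elementary divisors (x - 1)^2, (x - 5), (x - 5). Arranging the block sizes at each eigenvalue in decreasing order and taking row products gives the invariant factors.

Invariant factors (smallest first, each dividing the next): x - 5, (x - 5)(x - 1)^2.

Check: the last factor (x - 5)(x - 1)^2 is the minimal polynomial, and the product (x - 5)^2(x - 1)^2 is the characteristic polynomial.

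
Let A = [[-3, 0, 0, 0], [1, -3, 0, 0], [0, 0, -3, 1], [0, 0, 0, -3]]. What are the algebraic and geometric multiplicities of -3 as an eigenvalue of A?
The characteristic polynomial is (x + 3)^4, so the factor x + 3 appears with exponent 4: the algebraic multiplicity is 4.

rank(A + 3I) = 2, so the eigenspace has dimension 4 - 2 = 2: the geometric multiplicity is 2.

Since 2 < 4, A is not diagonalizable.

algebraic multiplicity 4, geometric multiplicity 2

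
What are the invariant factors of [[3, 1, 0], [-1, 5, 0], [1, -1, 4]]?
The Jordan structure of A has elementary divisors (x - 4)^2, (x - 4). Arranging the block sizes at each eigenvalue in decreasing order and taking row products gives the invariant factors.

Invariant factors (smallest first, each dividing the next): x - 4, (x - 4)^2.

Check: the last factor (x - 4)^2 is the minimal polynomial, and the product (x - 4)^3 is the characteristic polynomial.

x - 4, (x - 4)^2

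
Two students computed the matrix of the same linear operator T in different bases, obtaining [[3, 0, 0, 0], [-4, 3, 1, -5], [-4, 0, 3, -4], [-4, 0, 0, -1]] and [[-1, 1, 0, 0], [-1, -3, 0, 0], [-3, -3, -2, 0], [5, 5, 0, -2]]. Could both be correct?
trace(A) = 8 but trace(B) = -8. The trace is a similarity invariant, so A and B are not similar.

No.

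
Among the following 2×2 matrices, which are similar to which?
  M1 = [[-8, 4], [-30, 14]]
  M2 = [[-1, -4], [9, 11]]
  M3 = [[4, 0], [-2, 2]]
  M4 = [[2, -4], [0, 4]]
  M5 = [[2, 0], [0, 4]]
2 classes: {M1, M3, M4, M5}, {M2}

Characteristic polynomials: χ_{M1} = (x - 4)(x - 2), χ_{M2} = (x - 5)^2, χ_{M3} = (x - 4)(x - 2), χ_{M4} = (x - 4)(x - 2), χ_{M5} = (x - 4)(x - 2).

{M1, M3, M4, M5}: invariant factors (x - 4)(x - 2).

{M2}: invariant factors (x - 5)^2.

Matrices are similar if and only if their invariant-factor lists agree; the partition into similarity classes is {M1, M3, M4, M5}, {M2}.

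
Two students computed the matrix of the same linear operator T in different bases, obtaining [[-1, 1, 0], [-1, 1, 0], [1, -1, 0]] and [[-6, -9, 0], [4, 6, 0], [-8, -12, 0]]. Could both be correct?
Yes.

Two matrices over a field are similar if and only if they have the same invariant factors.

Both A and B have characteristic polynomial x^3 and minimal polynomial x^2. Computing further, both have invariant factors x, x^2. Hence A and B are similar.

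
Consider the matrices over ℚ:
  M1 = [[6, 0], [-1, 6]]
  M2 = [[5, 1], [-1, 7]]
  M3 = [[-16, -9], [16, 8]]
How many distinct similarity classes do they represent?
Characteristic polynomials: χ_{M1} = (x - 6)^2, χ_{M2} = (x - 6)^2, χ_{M3} = (x + 4)^2.

{M1, M2}: invariant factors (x - 6)^2.

{M3}: invariant factors (x + 4)^2.

Matrices are similar if and only if their invariant-factor lists agree; the partition into similarity classes is {M1, M2}, {M3}.

2 classes: {M1, M2}, {M3}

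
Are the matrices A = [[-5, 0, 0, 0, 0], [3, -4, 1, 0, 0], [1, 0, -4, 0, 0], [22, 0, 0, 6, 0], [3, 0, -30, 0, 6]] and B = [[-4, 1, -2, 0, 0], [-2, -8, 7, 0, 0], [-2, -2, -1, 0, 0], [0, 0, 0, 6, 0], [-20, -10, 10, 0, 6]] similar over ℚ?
Two matrices over a field are similar if and only if they have the same invariant factors.

Both A and B have characteristic polynomial (x - 6)^2(x + 4)^2(x + 5) and minimal polynomial (x - 6)(x + 4)^2(x + 5). Computing further, both have invariant factors x - 6, (x - 6)(x + 4)^2(x + 5). Hence A and B are similar.

Yes.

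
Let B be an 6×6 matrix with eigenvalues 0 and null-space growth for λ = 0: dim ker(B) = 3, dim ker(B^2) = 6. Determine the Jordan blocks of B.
λ = 0: successive nullity increments [3, 3] count blocks of size ≥ k; block sizes are [2, 2, 2].

Jordan blocks: (0, 2), (0, 2), (0, 2)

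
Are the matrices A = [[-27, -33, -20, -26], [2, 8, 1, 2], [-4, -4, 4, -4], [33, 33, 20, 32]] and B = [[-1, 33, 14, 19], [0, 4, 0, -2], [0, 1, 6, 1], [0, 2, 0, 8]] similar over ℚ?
Yes.

Two matrices over a field are similar if and only if they have the same invariant factors.

Both A and B have characteristic polynomial (x - 6)^3(x + 1) and minimal polynomial (x - 6)^2(x + 1). Computing further, both have invariant factors x - 6, (x - 6)^2(x + 1). Hence A and B are similar.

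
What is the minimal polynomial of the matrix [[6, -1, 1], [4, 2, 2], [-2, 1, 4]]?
The characteristic polynomial factors as (x - 4)^3. The minimal polynomial is ∏(x - λ)^{k_λ} where k_λ is the size of the largest Jordan block at λ.

For λ = 4: rank(A - 4I) = 2, and the largest Jordan block has size 3 (the smallest k with rank((A - 4I)^k) = rank((A - 4I)^(k+1))).

So m_A(x) = (x - 4)^3.

m_A(x) = (x - 4)^3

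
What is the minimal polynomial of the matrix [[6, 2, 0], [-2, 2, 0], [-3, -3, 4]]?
The characteristic polynomial factors as (x - 4)^3. The minimal polynomial is ∏(x - λ)^{k_λ} where k_λ is the size of the largest Jordan block at λ.

For λ = 4: rank(A - 4I) = 1, and the largest Jordan block has size 2 (the smallest k with rank((A - 4I)^k) = rank((A - 4I)^(k+1))).

So m_A(x) = (x - 4)^2.

m_A(x) = (x - 4)^2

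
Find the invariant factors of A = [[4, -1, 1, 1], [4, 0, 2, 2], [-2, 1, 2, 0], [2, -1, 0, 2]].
The Jordan structure of A has elementary divisors (x - 2)^2, (x - 2)^2. Arranging the block sizes at each eigenvalue in decreasing order and taking row products gives the invariant factors.

Invariant factors (smallest first, each dividing the next): (x - 2)^2, (x - 2)^2.

Check: the last factor (x - 2)^2 is the minimal polynomial, and the product (x - 2)^4 is the characteristic polynomial.

(x - 2)^2, (x - 2)^2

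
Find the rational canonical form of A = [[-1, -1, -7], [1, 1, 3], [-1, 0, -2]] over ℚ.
The invariant factors of A (the non-unit diagonal entries of the Smith normal form of xI - A over ℚ[x]) are (x - 1)^2(x + 4), each dividing the next. The characteristic polynomial is their product, (x - 1)^2(x + 4).

The rational canonical form is the block-diagonal matrix of companion matrices C(f_i):
R = [[0, 0, -4], [1, 0, 7], [0, 1, -2]].

R = [[0, 0, -4], [1, 0, 7], [0, 1, -2]]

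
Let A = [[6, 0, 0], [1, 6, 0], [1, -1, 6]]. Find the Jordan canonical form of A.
J = [[6, 1, 0], [0, 6, 1], [0, 0, 6]]

The characteristic polynomial is det(xI - A) = (x - 6)^3, so the eigenvalues are 6 (algebraic multiplicity 3).

For λ = 6: rank(A - 6I) = 2, rank((A - 6I)^2) = 1, rank((A - 6I)^3) = 0. The eigenspace has dimension 3 - 2 = 1, so there is 1 Jordan block; the rank sequence gives block sizes [3].

Assembling the blocks gives the Jordan form J above.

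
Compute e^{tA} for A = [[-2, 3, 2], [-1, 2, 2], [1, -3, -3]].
e^{tA} = [[(1 - t)*e^{-t}, 3*t*e^{-t}, 2*t*e^{-t}], [-t*e^{-t}, (3*t + 1)*e^{-t}, 2*t*e^{-t}], [t*e^{-t}, -3*t*e^{-t}, (1 - 2*t)*e^{-t}]]

A has Jordan form J = [[-1, 1, 0], [0, -1, 0], [0, 0, -1]] with A = PJP^{-1}, so e^{tA} = P e^{tJ} P^{-1}.

For a Jordan block J_k(λ), e^{tJ_k(λ)} = e^{λt} · (I + tN + t^2 N^2/2! + ... + t^{k-1} N^{k-1}/(k-1)!) where N is the nilpotent superdiagonal part.

Assembling the blocks and conjugating back gives the entries of e^{tA} as shown above.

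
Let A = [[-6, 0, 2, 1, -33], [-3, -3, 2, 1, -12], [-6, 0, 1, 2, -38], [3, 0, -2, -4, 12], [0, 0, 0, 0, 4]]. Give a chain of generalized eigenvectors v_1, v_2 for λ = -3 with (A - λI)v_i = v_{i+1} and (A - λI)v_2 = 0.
We seek v_1 ∈ ker((A + 3I)^2) \ ker(A + 3I), then set v_{i+1} = (A + 3I) v_i.

One such chain is v_1 = [[2, 1, 4, -1, 0]]^T, v_2 = [[1, 1, 2, -1, 0]]^T. Check: (A + 3I) v_2 = [[0, 0, 0, 0, 0]]^T = 0.

v_1 = [[2, 1, 4, -1, 0]]^T, v_2 = [[1, 1, 2, -1, 0]]^T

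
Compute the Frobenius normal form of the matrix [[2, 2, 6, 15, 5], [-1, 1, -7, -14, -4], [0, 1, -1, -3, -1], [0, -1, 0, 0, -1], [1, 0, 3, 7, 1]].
The invariant factors of A (the non-unit diagonal entries of the Smith normal form of xI - A over ℚ[x]) are (x - 1)(x^2 - x - 1)^2, each dividing the next. The characteristic polynomial is their product, (x - 1)(x^2 - x - 1)^2.

The rational canonical form is the block-diagonal matrix of companion matrices C(f_i):
R = [[0, 0, 0, 0, 1], [1, 0, 0, 0, 1], [0, 1, 0, 0, -3], [0, 0, 1, 0, -1], [0, 0, 0, 1, 3]].

Note the characteristic polynomial does not split into linear factors over ℚ, so A has no Jordan form over ℚ; the rational canonical form exists over any field.

R = [[0, 0, 0, 0, 1], [1, 0, 0, 0, 1], [0, 1, 0, 0, -3], [0, 0, 1, 0, -1], [0, 0, 0, 1, 3]]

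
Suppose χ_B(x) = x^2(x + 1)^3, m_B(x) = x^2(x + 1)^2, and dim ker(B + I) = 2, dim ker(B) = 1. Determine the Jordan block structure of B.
λ = -1: algebraic multiplicity 3 (exponent in χ_B), largest block size 2 (exponent in m_B), 2 blocks (geometric multiplicity). These force block sizes [2, 1].
λ = 0: algebraic multiplicity 2 (exponent in χ_B), largest block size 2 (exponent in m_B), 1 block (geometric multiplicity). This forces block sizes [2].

Jordan blocks: (-1, 2), (-1, 1), (0, 2)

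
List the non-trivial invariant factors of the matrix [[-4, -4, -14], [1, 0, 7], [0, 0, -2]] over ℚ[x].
x + 2, (x + 2)^2

The Jordan structure of A has elementary divisors (x + 2)^2, (x + 2). Arranging the block sizes at each eigenvalue in decreasing order and taking row products gives the invariant factors.

Invariant factors (smallest first, each dividing the next): x + 2, (x + 2)^2.

Check: the last factor (x + 2)^2 is the minimal polynomial, and the product (x + 2)^3 is the characteristic polynomial.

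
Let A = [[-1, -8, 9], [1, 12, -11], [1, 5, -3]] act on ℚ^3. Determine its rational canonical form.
The invariant factors of A (the non-unit diagonal entries of the Smith normal form of xI - A over ℚ[x]) are (x - 6)(x - 3)(x + 1), each dividing the next. The characteristic polynomial is their product, (x - 6)(x - 3)(x + 1).

The rational canonical form is the block-diagonal matrix of companion matrices C(f_i):
R = [[0, 0, -18], [1, 0, -9], [0, 1, 8]].

R = [[0, 0, -18], [1, 0, -9], [0, 1, 8]]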